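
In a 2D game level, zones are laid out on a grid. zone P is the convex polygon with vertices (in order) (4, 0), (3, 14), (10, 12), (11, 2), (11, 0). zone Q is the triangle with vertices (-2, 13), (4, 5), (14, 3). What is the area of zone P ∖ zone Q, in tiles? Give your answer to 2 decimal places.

|zone P| = 91, |zone P∩zone Q| = 21.239.
|zone P ∖ zone Q| = |zone P| − |zone P∩zone Q| = 91 − 21.239 = 69.76.

69.76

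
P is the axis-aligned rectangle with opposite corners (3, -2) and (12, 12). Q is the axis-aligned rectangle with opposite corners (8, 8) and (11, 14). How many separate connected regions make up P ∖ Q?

P ∖ Q is a single connected region.

1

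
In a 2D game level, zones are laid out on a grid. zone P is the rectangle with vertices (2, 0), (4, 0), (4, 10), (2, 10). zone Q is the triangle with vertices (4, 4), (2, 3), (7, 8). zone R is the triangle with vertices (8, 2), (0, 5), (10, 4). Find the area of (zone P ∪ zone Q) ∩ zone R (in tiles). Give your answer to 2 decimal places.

1.78

The region (zone P ∪ zone Q) ∩ zone R is the polygon with vertices (2,4.8), (4.419,4.558), (4,4), (4,3.5), (2,4.25).
By the shoelace formula its area is 1.78.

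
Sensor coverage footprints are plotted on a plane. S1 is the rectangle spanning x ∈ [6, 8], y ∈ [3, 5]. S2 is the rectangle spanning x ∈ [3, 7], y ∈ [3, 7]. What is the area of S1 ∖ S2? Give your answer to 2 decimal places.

2.00

|S1∩S2|: x∈[6,7], y∈[3,5] → 1·2 = 2.
|S1| = 4.
|S1 ∖ S2| = |S1| − |S1∩S2| = 4 − 2 = 2.00.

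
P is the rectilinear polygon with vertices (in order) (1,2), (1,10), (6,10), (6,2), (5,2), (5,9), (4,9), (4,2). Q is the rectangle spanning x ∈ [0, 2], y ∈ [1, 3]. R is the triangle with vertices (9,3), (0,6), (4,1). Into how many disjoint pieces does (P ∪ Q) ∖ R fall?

2

(P ∪ Q) ∖ R splits into 2 disjoint pieces (area 21.3333, area 6.025).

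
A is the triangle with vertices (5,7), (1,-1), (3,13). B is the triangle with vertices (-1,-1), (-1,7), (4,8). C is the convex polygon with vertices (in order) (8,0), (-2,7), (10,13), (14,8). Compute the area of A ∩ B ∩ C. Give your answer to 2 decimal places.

3.21

The intersection is the polygon with vertices (4,8), (1.92,4.256), (1.766,4.364), (2.235,7.647).
By the shoelace formula its area is 3.21.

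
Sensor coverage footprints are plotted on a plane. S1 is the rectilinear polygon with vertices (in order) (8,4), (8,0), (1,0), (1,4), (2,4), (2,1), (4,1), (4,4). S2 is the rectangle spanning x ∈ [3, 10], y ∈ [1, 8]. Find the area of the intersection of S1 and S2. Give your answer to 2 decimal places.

12.00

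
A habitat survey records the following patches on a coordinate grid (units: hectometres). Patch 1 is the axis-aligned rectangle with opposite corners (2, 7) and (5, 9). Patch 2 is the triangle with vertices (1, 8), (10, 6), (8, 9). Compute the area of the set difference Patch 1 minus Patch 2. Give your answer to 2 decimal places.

3.26

|Patch 1| = 6, |Patch 1∩Patch 2| = 2.7381.
|Patch 1 ∖ Patch 2| = |Patch 1| − |Patch 1∩Patch 2| = 6 − 2.7381 = 3.26.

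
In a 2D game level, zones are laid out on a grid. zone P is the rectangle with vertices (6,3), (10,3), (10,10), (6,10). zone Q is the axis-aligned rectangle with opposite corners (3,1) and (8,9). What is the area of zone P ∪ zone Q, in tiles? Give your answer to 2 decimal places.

56.00

By inclusion–exclusion:
Individual areas: |zone P| = 28, |zone Q| = 40.
|zone P∩zone Q|: x∈[6,8], y∈[3,9] → 2·6 = 12.
|zone P ∪ zone Q| = 68 − 12 = 56.00.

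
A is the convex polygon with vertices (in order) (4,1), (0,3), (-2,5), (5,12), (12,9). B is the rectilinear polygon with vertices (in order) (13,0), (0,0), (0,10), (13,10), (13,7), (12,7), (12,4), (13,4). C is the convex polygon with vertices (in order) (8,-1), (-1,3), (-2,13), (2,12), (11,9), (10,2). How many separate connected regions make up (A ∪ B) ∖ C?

3

(A ∪ B) ∖ C splits into 3 disjoint pieces (area 0.6465, area 28.875, area 7.3472).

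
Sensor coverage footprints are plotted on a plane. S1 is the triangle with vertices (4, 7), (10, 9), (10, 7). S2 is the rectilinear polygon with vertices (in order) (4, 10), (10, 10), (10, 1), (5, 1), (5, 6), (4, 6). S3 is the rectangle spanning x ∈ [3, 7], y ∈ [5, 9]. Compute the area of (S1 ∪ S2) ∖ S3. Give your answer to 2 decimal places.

38.00

|S1 ∪ S2| = 49.
|(S1 ∪ S2) ∩ S3| = 11.
|(S1 ∪ S2) ∖ S3| = 49 − 11 = 38.00.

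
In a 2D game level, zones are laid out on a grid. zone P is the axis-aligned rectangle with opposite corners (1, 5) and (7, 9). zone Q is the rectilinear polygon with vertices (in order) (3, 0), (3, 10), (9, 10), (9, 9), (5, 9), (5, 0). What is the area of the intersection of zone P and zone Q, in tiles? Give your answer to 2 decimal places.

8.00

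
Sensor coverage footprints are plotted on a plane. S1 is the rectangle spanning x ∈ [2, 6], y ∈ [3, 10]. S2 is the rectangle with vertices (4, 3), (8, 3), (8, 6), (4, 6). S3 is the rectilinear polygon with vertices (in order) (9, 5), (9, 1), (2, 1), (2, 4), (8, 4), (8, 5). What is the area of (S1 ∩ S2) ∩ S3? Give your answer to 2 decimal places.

The region (S1 ∩ S2) ∩ S3 is the polygon with vertices (4,3), (4,4), (6,4), (6,3).
By the shoelace formula its area is 2.00.

2.00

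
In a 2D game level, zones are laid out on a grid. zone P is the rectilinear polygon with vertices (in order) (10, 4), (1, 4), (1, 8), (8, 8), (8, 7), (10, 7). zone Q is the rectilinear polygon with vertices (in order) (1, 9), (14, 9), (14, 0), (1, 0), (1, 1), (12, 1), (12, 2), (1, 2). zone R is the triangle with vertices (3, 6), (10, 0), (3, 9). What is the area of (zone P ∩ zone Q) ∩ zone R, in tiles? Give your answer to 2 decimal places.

The region (zone P ∩ zone Q) ∩ zone R is the polygon with vertices (3.778,8), (6.889,4), (5.333,4), (3,6), (3,8).
By the shoelace formula its area is 7.00.

7.00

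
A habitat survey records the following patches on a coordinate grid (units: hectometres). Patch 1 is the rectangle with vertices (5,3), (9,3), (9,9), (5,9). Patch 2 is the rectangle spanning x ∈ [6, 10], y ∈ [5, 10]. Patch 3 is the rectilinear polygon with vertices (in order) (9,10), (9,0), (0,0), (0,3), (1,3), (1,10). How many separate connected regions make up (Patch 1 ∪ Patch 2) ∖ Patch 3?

(Patch 1 ∪ Patch 2) ∖ Patch 3 is a single connected region.

1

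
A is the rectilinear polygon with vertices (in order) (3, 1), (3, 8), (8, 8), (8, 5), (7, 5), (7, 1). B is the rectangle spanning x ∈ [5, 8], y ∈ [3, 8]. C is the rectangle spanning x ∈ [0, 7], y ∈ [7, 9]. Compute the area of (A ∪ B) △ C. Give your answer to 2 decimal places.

|A ∪ B| = 33.
|(A ∪ B) ∩ C| = 4.
|(A ∪ B) △ C| = 33 + 14 − 8 = 39.00.

39.00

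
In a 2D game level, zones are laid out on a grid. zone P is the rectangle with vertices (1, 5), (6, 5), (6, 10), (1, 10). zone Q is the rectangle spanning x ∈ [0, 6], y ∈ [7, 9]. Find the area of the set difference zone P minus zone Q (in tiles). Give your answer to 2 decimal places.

15.00

|zone P∩zone Q|: x∈[1,6], y∈[7,9] → 5·2 = 10.
|zone P| = 25.
|zone P ∖ zone Q| = |zone P| − |zone P∩zone Q| = 25 − 10 = 15.00.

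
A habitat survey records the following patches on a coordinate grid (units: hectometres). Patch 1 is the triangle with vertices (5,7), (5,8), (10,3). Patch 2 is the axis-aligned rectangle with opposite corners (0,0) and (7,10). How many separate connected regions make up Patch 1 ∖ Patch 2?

Patch 1 ∖ Patch 2 is a single connected region.

1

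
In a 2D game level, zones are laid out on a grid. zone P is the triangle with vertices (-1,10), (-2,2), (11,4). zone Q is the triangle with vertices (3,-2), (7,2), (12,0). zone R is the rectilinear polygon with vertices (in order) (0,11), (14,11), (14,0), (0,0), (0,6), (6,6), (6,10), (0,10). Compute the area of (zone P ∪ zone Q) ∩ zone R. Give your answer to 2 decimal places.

|zone P ∪ zone Q| = 65.
|(zone P ∪ zone Q) ∩ zone R| = 34.56.

34.56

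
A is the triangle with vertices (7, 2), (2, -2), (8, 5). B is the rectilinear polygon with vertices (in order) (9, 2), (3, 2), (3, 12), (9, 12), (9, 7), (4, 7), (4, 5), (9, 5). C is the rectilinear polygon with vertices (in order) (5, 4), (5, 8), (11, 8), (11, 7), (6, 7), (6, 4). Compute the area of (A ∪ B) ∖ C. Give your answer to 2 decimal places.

48.14

|A ∪ B| = 53.1429.
|(A ∪ B) ∩ C| = 5.
|(A ∪ B) ∖ C| = 53.1429 − 5 = 48.14.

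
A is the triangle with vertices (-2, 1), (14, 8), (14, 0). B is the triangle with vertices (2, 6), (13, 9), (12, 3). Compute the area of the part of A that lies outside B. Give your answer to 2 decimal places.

50.93

|A| = 64, |A∩B| = 13.0655.
|A ∖ B| = |A| − |A∩B| = 64 − 13.0655 = 50.93.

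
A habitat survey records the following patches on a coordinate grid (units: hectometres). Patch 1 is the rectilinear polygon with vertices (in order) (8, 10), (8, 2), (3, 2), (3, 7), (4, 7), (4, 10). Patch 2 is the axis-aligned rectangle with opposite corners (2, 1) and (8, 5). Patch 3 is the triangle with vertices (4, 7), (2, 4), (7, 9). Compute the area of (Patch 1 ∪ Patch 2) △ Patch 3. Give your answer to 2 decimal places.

43.67

|Patch 1 ∪ Patch 2| = 46.
|(Patch 1 ∪ Patch 2) ∩ Patch 3| = 2.4167.
|(Patch 1 ∪ Patch 2) △ Patch 3| = 46 + 2.5 − 4.8333 = 43.67.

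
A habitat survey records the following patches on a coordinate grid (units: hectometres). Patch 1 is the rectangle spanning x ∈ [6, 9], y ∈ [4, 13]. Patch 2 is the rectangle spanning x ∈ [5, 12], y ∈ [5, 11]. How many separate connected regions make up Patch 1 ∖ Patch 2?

2

Patch 1 ∖ Patch 2 splits into 2 disjoint pieces (area 3, area 6).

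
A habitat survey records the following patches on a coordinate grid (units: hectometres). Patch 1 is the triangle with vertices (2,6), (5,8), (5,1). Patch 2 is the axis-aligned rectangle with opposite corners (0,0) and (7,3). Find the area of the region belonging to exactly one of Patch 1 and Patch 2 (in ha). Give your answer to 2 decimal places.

|Patch 1| = 10.5, |Patch 2| = 21, |Patch 1∩Patch 2| = 1.2.
|Patch 1 △ Patch 2| = |Patch 1| + |Patch 2| − 2·|Patch 1∩Patch 2| = 10.5 + 21 − 2.4 = 29.10.

29.10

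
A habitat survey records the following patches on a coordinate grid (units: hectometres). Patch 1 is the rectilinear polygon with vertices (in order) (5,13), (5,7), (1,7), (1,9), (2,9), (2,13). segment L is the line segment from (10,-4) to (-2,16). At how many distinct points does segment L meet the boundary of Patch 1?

The segment meets the boundary at (2,9.333), (3.4,7).

2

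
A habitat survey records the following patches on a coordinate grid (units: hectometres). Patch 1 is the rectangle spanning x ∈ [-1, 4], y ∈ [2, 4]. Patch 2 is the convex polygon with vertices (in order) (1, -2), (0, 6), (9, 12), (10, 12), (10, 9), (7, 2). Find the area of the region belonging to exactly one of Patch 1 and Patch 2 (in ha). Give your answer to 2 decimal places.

|Patch 1| = 10, |Patch 2| = 74.5, |Patch 1∩Patch 2| = 7.25.
|Patch 1 △ Patch 2| = |Patch 1| + |Patch 2| − 2·|Patch 1∩Patch 2| = 10 + 74.5 − 14.5 = 70.00.

70.00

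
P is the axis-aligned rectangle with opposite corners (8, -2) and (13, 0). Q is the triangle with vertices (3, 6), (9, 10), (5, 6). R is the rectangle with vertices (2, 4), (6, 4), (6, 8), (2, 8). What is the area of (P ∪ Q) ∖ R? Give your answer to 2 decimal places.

|P ∪ Q| = 14.
|(P ∪ Q) ∩ R| = 2.5.
|(P ∪ Q) ∖ R| = 14 − 2.5 = 11.50.

11.50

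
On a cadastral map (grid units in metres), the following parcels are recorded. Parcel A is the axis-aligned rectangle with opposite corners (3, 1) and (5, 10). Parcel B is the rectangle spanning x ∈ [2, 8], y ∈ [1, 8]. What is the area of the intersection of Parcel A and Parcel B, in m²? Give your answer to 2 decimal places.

14.00

|Parcel A∩Parcel B|: x∈[3,5], y∈[1,8] → 2·7 = 14.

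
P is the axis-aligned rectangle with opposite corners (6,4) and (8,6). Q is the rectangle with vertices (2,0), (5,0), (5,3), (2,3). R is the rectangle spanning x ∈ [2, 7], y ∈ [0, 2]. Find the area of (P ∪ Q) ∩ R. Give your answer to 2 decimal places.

The region (P ∪ Q) ∩ R is the polygon with vertices (5,0), (2,0), (2,2), (5,2).
By the shoelace formula its area is 6.00.

6.00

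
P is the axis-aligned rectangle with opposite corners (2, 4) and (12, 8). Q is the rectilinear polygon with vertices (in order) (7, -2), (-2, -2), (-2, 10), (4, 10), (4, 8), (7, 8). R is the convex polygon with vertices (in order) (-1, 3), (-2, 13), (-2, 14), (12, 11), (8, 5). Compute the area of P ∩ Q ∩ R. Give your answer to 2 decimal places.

The intersection is the polygon with vertices (7,4.778), (3.5,4), (2,4), (2,8), (4,8), (7,8).
By the shoelace formula its area is 18.64.

18.64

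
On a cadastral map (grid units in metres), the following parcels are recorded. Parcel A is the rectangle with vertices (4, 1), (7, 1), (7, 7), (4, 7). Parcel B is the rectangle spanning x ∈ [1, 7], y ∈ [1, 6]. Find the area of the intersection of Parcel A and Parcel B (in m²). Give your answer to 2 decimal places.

15.00

|Parcel A∩Parcel B|: x∈[4,7], y∈[1,6] → 3·5 = 15.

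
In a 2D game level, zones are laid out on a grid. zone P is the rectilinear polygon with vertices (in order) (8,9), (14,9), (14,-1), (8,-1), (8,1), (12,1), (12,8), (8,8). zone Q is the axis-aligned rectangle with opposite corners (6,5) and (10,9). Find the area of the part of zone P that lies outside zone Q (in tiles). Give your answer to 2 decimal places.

|zone P| = 32, |zone P∩zone Q| = 2.
|zone P ∖ zone Q| = |zone P| − |zone P∩zone Q| = 32 − 2 = 30.00.

30.00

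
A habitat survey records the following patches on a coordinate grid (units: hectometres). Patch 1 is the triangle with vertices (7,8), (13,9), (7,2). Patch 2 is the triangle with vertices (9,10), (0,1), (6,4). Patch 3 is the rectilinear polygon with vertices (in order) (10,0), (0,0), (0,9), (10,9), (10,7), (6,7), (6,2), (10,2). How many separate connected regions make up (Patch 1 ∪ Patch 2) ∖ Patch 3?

(Patch 1 ∪ Patch 2) ∖ Patch 3 splits into 2 disjoint pieces (area 16.25, area 0.25).

2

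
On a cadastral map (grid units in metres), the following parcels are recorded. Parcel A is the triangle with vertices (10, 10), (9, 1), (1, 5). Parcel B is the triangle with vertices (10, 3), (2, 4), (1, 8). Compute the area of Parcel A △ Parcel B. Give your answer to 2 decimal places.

29.60

|Parcel A| = 38, |Parcel B| = 15.5, |Parcel A∩Parcel B| = 11.9478.
|Parcel A △ Parcel B| = |Parcel A| + |Parcel B| − 2·|Parcel A∩Parcel B| = 38 + 15.5 − 23.8956 = 29.60.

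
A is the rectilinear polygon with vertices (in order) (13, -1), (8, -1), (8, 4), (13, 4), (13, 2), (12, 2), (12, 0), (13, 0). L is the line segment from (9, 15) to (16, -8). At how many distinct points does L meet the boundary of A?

2

The segment meets the boundary at (12.957,2), (12.348,4).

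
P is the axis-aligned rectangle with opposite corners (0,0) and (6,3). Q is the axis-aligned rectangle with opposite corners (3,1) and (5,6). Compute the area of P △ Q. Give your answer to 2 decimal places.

20.00

|P∩Q|: x∈[3,5], y∈[1,3] → 2·2 = 4.
|P △ Q| = |P| + |Q| − 2·|P∩Q| = 18 + 10 − 8 = 20.00.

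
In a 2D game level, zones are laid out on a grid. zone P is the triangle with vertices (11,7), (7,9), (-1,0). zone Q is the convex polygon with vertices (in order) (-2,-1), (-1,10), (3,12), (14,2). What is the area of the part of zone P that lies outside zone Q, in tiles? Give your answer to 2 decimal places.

|zone P| = 26, |zone P∩zone Q| = 21.8128.
|zone P ∖ zone Q| = |zone P| − |zone P∩zone Q| = 26 − 21.8128 = 4.19.

4.19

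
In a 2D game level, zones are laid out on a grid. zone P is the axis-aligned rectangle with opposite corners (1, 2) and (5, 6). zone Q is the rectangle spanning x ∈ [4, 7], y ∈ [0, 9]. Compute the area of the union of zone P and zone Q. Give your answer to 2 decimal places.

By inclusion–exclusion:
Individual areas: |zone P| = 16, |zone Q| = 27.
|zone P∩zone Q|: x∈[4,5], y∈[2,6] → 1·4 = 4.
|zone P ∪ zone Q| = 43 − 4 = 39.00.

39.00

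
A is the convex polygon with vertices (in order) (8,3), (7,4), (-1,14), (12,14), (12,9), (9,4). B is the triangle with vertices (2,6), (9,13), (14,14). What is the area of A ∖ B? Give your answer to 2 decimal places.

|A| = 83.5, |A∩B| = 12.3686.
|A ∖ B| = |A| − |A∩B| = 83.5 − 12.3686 = 71.13.

71.13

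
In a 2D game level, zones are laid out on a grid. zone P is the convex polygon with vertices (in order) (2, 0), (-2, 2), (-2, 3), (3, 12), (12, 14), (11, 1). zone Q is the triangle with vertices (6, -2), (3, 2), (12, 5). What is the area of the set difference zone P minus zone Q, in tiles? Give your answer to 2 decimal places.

121.12

|zone P| = 138.5, |zone P∩zone Q| = 17.376.
|zone P ∖ zone Q| = |zone P| − |zone P∩zone Q| = 138.5 − 17.376 = 121.12.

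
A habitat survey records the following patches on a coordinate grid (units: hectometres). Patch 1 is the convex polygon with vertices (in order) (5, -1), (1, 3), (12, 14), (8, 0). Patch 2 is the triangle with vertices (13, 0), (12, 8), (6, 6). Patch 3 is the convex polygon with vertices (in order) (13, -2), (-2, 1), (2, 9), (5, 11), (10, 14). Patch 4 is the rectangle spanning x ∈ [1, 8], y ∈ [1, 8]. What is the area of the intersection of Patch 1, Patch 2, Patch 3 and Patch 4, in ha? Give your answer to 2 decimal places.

The intersection is the polygon with vertices (8,6.667), (8,4.286), (6,6).
By the shoelace formula its area is 2.38.

2.38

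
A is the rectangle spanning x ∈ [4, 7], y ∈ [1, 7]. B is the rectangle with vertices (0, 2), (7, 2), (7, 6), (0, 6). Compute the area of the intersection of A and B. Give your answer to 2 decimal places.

12.00

|A∩B|: x∈[4,7], y∈[2,6] → 3·4 = 12.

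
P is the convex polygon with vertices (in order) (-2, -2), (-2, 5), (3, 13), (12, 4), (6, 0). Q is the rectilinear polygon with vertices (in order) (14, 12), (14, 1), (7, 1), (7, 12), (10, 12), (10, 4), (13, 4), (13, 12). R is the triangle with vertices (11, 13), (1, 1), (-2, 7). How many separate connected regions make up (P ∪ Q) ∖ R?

3

(P ∪ Q) ∖ R splits into 3 disjoint pieces (area 95.7944, area 10.6515, area 0.7756).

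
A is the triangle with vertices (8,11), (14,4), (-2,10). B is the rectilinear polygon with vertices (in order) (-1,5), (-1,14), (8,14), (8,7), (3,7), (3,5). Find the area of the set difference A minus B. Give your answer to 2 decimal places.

15.24

|A| = 38, |A∩B| = 22.7625.
|A ∖ B| = |A| − |A∩B| = 38 − 22.7625 = 15.24.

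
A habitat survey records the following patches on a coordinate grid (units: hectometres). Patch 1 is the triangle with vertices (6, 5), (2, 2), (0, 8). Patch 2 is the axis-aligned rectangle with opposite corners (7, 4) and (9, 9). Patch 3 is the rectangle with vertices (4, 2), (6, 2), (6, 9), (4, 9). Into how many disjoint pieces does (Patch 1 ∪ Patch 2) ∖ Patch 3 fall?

2

(Patch 1 ∪ Patch 2) ∖ Patch 3 splits into 2 disjoint pieces (area 12.5, area 10).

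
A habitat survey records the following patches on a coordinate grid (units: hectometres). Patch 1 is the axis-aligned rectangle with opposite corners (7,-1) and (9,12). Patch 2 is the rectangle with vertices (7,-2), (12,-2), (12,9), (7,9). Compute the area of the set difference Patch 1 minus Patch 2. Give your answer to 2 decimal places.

|Patch 1∩Patch 2|: x∈[7,9], y∈[-1,9] → 2·10 = 20.
|Patch 1| = 26.
|Patch 1 ∖ Patch 2| = |Patch 1| − |Patch 1∩Patch 2| = 26 − 20 = 6.00.

6.00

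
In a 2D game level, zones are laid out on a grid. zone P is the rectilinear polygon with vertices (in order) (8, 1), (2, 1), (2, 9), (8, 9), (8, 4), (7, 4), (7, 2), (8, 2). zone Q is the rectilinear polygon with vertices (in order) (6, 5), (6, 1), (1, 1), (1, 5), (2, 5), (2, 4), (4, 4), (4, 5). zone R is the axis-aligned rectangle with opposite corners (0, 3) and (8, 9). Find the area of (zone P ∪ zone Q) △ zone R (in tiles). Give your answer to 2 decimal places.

24.00

|zone P ∪ zone Q| = 50.
|(zone P ∪ zone Q) ∩ zone R| = 37.
|(zone P ∪ zone Q) △ zone R| = 50 + 48 − 74 = 24.00.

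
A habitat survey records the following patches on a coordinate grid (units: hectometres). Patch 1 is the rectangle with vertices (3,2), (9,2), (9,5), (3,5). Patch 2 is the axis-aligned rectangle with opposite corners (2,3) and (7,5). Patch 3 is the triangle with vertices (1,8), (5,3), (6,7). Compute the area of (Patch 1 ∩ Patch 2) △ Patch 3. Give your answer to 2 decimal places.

|Patch 1 ∩ Patch 2| = 8.
|(Patch 1 ∩ Patch 2) ∩ Patch 3| = 2.1.
|(Patch 1 ∩ Patch 2) △ Patch 3| = 8 + 10.5 − 4.2 = 14.30.

14.30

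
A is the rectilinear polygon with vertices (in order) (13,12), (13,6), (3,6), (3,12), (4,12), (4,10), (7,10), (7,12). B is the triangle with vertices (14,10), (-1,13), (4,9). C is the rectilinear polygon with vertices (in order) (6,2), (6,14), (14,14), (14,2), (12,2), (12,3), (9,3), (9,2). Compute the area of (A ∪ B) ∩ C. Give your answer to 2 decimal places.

41.65

|A ∪ B| = 64.15.
|(A ∪ B) ∩ C| = 41.65.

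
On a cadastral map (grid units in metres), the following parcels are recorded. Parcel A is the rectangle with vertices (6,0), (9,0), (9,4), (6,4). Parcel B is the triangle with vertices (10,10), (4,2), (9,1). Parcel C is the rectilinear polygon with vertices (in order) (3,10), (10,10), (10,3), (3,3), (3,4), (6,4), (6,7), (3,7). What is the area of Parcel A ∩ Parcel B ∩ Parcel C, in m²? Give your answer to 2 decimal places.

3.00

The intersection is the polygon with vertices (9,4), (9,3), (6,3), (6,4).
By the shoelace formula its area is 3.00.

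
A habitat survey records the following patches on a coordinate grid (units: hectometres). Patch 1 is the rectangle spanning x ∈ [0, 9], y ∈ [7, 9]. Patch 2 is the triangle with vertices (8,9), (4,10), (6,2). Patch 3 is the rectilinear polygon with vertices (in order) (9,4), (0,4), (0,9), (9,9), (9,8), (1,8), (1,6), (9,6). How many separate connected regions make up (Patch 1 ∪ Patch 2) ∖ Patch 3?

3

(Patch 1 ∪ Patch 2) ∖ Patch 3 splits into 3 disjoint pieces (area 10.4107, area 1.0714, area 1.875).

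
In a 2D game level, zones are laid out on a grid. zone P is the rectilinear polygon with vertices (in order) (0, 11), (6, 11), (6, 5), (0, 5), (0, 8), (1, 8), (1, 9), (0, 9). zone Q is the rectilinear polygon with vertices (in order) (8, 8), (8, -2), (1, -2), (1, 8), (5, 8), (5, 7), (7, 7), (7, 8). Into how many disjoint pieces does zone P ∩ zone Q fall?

zone P ∩ zone Q is a single connected region.

1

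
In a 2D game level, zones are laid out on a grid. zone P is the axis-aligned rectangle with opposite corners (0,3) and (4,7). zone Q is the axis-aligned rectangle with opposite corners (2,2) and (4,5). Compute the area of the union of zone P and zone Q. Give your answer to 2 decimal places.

By inclusion–exclusion:
Individual areas: |zone P| = 16, |zone Q| = 6.
|zone P∩zone Q|: x∈[2,4], y∈[3,5] → 2·2 = 4.
|zone P ∪ zone Q| = 22 − 4 = 18.00.

18.00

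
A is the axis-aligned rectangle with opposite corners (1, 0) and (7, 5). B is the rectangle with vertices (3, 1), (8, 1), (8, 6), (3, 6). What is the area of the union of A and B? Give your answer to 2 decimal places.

39.00

By inclusion–exclusion:
Individual areas: |A| = 30, |B| = 25.
|A∩B|: x∈[3,7], y∈[1,5] → 4·4 = 16.
|A ∪ B| = 55 − 16 = 39.00.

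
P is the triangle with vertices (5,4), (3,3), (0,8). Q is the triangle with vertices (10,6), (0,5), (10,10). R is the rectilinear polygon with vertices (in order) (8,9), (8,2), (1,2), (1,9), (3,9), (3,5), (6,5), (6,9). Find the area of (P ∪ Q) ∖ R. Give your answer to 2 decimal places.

13.41

|P ∪ Q| = 25.4318.
|(P ∪ Q) ∩ R| = 12.0235.
|(P ∪ Q) ∖ R| = 25.4318 − 12.0235 = 13.41.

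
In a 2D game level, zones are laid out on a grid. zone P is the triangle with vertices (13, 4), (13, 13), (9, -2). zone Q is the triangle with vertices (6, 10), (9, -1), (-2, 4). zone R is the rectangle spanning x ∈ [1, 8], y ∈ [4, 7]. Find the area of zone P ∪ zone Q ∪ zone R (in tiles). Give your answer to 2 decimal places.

73.69

By inclusion–exclusion:
Individual areas: |zone P| = 18, |zone Q| = 53, |zone R| = 21.
|zone P∩zone Q| = 0.
|zone P∩zone R| = 0.
|zone Q∩zone R| = 18.3068.
|zone P∩zone Q∩zone R| = 0.
|zone P ∪ zone Q ∪ zone R| = 92 − 18.3068 + 0 = 73.69.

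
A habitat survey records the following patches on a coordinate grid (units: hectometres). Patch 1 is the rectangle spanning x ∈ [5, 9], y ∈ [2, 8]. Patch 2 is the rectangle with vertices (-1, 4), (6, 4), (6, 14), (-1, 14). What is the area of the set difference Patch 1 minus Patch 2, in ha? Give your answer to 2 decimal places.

|Patch 1∩Patch 2|: x∈[5,6], y∈[4,8] → 1·4 = 4.
|Patch 1| = 24.
|Patch 1 ∖ Patch 2| = |Patch 1| − |Patch 1∩Patch 2| = 24 − 4 = 20.00.

20.00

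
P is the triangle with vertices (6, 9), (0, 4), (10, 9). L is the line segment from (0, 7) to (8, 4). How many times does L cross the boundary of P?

2

The segment meets the boundary at (3.429,5.714), (2.483,6.069).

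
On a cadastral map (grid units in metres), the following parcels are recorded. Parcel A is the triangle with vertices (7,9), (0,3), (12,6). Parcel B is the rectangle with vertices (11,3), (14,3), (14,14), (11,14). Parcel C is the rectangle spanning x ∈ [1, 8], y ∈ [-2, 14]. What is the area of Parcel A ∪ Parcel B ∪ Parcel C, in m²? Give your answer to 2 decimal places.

151.68

By inclusion–exclusion:
Individual areas: |Parcel A| = 25.5, |Parcel B| = 33, |Parcel C| = 112.
|Parcel A∩Parcel B| = 0.425.
|Parcel A∩Parcel C| = 18.3964.
|Parcel B∩Parcel C| = 0 (no overlap).
|Parcel A∩Parcel B∩Parcel C| = 0.
|Parcel A ∪ Parcel B ∪ Parcel C| = 170.5 − 18.8214 + 0 = 151.68.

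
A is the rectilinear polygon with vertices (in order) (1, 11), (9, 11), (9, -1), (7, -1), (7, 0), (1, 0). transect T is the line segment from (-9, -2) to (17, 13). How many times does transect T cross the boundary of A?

2

The segment meets the boundary at (9,8.385), (1,3.769).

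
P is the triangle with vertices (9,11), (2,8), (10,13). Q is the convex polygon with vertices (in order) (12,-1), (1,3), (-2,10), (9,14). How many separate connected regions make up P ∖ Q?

1

P ∖ Q is a single connected region.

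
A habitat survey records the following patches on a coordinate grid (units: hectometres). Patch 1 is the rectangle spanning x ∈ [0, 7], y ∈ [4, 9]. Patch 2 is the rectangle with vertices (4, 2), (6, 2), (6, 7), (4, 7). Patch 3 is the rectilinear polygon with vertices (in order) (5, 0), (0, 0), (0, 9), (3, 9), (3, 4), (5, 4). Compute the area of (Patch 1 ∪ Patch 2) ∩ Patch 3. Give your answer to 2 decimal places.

|Patch 1 ∪ Patch 2| = 39.
|(Patch 1 ∪ Patch 2) ∩ Patch 3| = 17.00.

17.00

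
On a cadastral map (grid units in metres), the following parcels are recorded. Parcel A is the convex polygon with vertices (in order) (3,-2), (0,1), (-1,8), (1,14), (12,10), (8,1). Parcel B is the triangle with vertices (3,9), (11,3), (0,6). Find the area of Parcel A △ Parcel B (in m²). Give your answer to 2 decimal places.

111.92

|Parcel A| = 131.5, |Parcel B| = 21, |Parcel A∩Parcel B| = 20.2886.
|Parcel A △ Parcel B| = |Parcel A| + |Parcel B| − 2·|Parcel A∩Parcel B| = 131.5 + 21 − 40.5771 = 111.92.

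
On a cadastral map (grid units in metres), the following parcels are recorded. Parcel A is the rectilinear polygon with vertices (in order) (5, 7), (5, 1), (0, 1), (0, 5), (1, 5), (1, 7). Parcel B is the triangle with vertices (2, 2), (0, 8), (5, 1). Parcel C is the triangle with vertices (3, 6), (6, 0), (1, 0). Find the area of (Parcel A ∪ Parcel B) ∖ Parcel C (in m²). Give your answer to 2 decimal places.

18.63

|Parcel A ∪ Parcel B| = 28.8.
|(Parcel A ∪ Parcel B) ∩ Parcel C| = 10.1667.
|(Parcel A ∪ Parcel B) ∖ Parcel C| = 28.8 − 10.1667 = 18.63.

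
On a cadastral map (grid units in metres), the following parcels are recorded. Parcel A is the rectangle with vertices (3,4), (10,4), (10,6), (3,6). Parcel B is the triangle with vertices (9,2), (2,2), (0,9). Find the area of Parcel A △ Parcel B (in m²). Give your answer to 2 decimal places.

29.93

|Parcel A| = 14, |Parcel B| = 24.5, |Parcel A∩Parcel B| = 4.2857.
|Parcel A △ Parcel B| = |Parcel A| + |Parcel B| − 2·|Parcel A∩Parcel B| = 14 + 24.5 − 8.5714 = 29.93.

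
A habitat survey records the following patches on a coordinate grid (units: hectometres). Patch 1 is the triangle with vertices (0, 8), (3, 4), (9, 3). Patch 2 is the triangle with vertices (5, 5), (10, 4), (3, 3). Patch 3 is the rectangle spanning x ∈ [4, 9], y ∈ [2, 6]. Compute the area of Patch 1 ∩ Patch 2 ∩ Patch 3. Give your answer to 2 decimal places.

The intersection is the polygon with vertices (5,5), (5.625,4.875), (7.773,3.682), (6.231,3.462), (4,3.833), (4,4).
By the shoelace formula its area is 3.13.

3.13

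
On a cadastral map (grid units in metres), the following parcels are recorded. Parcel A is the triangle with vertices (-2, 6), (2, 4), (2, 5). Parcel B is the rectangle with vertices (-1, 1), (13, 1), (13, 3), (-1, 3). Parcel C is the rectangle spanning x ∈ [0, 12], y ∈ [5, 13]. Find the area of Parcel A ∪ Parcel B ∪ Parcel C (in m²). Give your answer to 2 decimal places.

By inclusion–exclusion:
Individual areas: |Parcel A| = 2, |Parcel B| = 28, |Parcel C| = 96.
|Parcel A∩Parcel B| = 0.
|Parcel A∩Parcel C| = 0.5.
|Parcel B∩Parcel C| = 0 (no overlap).
|Parcel A∩Parcel B∩Parcel C| = 0.
|Parcel A ∪ Parcel B ∪ Parcel C| = 126 − 0.5 + 0 = 125.50.

125.50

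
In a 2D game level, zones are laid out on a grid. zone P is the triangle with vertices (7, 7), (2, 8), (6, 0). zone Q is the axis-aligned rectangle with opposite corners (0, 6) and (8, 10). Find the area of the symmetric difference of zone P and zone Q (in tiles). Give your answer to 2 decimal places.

37.14

|zone P| = 18, |zone Q| = 32, |zone P∩zone Q| = 6.4286.
|zone P △ zone Q| = |zone P| + |zone Q| − 2·|zone P∩zone Q| = 18 + 32 − 12.8571 = 37.14.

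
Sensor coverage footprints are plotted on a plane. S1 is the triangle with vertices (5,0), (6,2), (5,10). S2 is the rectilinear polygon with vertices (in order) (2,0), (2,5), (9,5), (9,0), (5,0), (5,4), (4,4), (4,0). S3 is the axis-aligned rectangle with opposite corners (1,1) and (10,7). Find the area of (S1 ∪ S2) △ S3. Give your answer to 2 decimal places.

34.56

|S1 ∪ S2| = 32.5625.
|(S1 ∪ S2) ∩ S3| = 26.
|(S1 ∪ S2) △ S3| = 32.5625 + 54 − 52 = 34.56.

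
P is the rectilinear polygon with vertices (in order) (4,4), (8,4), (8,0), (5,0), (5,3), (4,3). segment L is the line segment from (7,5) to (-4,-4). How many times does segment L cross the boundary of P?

The segment meets the boundary at (4.556,3), (5.778,4).

2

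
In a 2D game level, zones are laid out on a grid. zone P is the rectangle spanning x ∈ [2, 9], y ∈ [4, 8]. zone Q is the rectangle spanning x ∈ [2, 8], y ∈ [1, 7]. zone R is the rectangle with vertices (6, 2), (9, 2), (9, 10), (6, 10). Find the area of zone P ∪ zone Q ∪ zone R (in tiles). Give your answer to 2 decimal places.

54.00

By inclusion–exclusion:
Individual areas: |zone P| = 28, |zone Q| = 36, |zone R| = 24.
|zone P∩zone Q|: x∈[2,8], y∈[4,7] → 6·3 = 18.
|zone P∩zone R|: x∈[6,9], y∈[4,8] → 3·4 = 12.
|zone Q∩zone R|: x∈[6,8], y∈[2,7] → 2·5 = 10.
|zone P∩zone Q∩zone R| = 6.
|zone P ∪ zone Q ∪ zone R| = 88 − 40 + 6 = 54.00.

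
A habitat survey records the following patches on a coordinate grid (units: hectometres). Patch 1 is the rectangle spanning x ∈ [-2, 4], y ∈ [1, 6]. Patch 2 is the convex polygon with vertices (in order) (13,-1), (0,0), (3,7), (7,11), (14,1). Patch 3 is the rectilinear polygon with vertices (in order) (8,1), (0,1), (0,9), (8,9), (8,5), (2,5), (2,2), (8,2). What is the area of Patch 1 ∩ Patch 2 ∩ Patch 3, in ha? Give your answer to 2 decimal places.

6.52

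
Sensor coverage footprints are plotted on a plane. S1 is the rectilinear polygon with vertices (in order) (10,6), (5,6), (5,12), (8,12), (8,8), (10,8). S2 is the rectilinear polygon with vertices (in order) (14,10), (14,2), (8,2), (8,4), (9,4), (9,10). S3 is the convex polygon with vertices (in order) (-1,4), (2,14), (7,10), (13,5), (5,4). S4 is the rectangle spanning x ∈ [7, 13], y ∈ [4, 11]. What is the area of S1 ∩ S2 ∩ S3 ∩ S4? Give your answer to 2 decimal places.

1.85

The intersection is the polygon with vertices (9.4,8), (10,7.5), (10,6), (9,6), (9,8).
By the shoelace formula its area is 1.85.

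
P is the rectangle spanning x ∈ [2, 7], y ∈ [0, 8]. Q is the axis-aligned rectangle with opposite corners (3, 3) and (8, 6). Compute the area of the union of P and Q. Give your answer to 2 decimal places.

43.00

By inclusion–exclusion:
Individual areas: |P| = 40, |Q| = 15.
|P∩Q|: x∈[3,7], y∈[3,6] → 4·3 = 12.
|P ∪ Q| = 55 − 12 = 43.00.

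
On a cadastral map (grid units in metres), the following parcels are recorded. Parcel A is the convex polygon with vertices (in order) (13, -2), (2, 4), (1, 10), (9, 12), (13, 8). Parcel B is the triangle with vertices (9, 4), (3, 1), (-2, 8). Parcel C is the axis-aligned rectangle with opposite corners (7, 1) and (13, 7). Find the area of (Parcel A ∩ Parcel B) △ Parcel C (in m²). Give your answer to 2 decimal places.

48.42

|Parcel A ∩ Parcel B| = 15.8752.
|(Parcel A ∩ Parcel B) ∩ Parcel C| = 1.7273.
|(Parcel A ∩ Parcel B) △ Parcel C| = 15.8752 + 36 − 3.4545 = 48.42.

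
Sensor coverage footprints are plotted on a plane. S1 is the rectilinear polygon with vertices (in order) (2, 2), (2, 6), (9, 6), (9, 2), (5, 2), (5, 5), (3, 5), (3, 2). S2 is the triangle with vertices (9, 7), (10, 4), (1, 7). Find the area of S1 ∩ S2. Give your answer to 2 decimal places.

The intersection is the polygon with vertices (9,6), (9,4.333), (4,6).
By the shoelace formula its area is 4.17.

4.17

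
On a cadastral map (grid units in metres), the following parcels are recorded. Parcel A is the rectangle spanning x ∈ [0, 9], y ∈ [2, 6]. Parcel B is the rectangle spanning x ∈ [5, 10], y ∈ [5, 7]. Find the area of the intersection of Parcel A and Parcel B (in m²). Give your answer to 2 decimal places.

|Parcel A∩Parcel B|: x∈[5,9], y∈[5,6] → 4·1 = 4.

4.00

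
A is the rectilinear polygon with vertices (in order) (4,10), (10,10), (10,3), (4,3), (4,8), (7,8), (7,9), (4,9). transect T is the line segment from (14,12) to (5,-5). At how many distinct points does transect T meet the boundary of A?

2

The segment meets the boundary at (9.235,3), (10,4.444).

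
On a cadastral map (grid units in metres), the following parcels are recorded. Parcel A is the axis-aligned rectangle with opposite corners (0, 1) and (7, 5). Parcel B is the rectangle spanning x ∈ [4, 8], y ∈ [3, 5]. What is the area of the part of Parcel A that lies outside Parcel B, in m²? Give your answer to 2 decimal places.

22.00

|Parcel A∩Parcel B|: x∈[4,7], y∈[3,5] → 3·2 = 6.
|Parcel A| = 28.
|Parcel A ∖ Parcel B| = |Parcel A| − |Parcel A∩Parcel B| = 28 − 6 = 22.00.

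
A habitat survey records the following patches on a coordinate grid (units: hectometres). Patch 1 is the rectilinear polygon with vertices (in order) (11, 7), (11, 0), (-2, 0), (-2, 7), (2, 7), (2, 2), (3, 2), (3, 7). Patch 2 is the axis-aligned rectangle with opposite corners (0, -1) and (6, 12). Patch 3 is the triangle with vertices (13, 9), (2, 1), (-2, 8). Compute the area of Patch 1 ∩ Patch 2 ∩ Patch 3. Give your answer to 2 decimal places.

21.68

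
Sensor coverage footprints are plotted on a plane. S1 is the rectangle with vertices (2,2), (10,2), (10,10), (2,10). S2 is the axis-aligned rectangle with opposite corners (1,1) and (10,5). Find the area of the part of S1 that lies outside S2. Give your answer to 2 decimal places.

|S1∩S2|: x∈[2,10], y∈[2,5] → 8·3 = 24.
|S1| = 64.
|S1 ∖ S2| = |S1| − |S1∩S2| = 64 − 24 = 40.00.

40.00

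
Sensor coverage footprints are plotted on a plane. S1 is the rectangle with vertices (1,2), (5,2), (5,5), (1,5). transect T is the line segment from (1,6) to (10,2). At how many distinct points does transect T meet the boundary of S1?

2

The segment meets the boundary at (5,4.222), (3.25,5).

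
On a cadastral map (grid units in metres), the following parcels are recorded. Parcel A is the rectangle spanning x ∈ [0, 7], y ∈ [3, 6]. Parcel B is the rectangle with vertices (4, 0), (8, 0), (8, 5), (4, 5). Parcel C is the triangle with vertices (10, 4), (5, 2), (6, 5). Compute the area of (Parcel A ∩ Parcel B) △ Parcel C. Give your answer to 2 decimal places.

|Parcel A ∩ Parcel B| = 6.
|(Parcel A ∩ Parcel B) ∩ Parcel C| = 2.5417.
|(Parcel A ∩ Parcel B) △ Parcel C| = 6 + 6.5 − 5.0833 = 7.42.

7.42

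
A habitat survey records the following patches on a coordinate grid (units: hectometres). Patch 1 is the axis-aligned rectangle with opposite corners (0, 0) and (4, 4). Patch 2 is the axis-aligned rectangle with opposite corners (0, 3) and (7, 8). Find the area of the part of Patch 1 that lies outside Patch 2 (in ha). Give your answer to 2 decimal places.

|Patch 1∩Patch 2|: x∈[0,4], y∈[3,4] → 4·1 = 4.
|Patch 1| = 16.
|Patch 1 ∖ Patch 2| = |Patch 1| − |Patch 1∩Patch 2| = 16 − 4 = 12.00.

12.00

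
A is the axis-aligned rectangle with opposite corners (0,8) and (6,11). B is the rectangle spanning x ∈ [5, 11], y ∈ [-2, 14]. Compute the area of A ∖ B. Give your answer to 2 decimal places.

|A∩B|: x∈[5,6], y∈[8,11] → 1·3 = 3.
|A| = 18.
|A ∖ B| = |A| − |A∩B| = 18 − 3 = 15.00.

15.00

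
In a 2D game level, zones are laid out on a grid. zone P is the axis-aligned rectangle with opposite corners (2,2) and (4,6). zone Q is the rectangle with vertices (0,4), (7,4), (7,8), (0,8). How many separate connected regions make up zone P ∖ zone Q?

zone P ∖ zone Q is a single connected region.

1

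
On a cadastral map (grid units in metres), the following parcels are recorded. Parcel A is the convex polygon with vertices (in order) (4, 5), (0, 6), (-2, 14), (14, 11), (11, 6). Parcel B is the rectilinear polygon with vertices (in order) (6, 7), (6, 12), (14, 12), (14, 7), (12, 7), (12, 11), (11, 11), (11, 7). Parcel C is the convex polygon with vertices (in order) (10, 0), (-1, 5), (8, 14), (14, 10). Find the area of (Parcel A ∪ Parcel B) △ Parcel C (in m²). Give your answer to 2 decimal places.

|Parcel A ∪ Parcel B| = 101.3333.
|(Parcel A ∪ Parcel B) ∩ Parcel C| = 64.4281.
|(Parcel A ∪ Parcel B) △ Parcel C| = 101.3333 + 110 − 128.8561 = 82.48.

82.48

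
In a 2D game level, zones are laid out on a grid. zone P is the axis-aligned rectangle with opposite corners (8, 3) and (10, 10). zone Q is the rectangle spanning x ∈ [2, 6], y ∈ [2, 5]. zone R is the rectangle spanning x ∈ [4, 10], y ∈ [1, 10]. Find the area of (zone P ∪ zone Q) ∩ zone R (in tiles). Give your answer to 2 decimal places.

20.00

|zone P ∪ zone Q| = 26.
|(zone P ∪ zone Q) ∩ zone R| = 20.00.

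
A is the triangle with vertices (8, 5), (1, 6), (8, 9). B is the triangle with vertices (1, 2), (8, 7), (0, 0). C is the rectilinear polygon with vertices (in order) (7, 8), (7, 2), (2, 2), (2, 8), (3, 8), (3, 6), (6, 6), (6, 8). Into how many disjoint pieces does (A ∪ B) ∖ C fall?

3

(A ∪ B) ∖ C splits into 3 disjoint pieces (area 1.6429, area 0.2857, area 8.5714).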